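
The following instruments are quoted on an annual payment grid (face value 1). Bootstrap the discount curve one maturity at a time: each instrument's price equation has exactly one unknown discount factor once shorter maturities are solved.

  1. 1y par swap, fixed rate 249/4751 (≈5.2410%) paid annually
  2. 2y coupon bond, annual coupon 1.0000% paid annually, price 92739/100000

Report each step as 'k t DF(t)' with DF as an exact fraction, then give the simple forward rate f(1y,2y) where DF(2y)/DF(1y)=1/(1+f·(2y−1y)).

1 1 4751/5000
2 2 568/625
f(1y,2y) = ((4751/5000)/(568/625) − 1)/(1) = 207/4544 ≈ 4.5555%

step 1 [1y] swap r/1=249/4751: DF=(1 − 249/4751·(0))/(1+249/4751) = 4751/5000 ≈ 0.950200
step 2 [2y] bond c/1=1/100: DF=(92739/100000 − 1/100·(0.950200))/(1+1/100) = 568/625 ≈ 0.908800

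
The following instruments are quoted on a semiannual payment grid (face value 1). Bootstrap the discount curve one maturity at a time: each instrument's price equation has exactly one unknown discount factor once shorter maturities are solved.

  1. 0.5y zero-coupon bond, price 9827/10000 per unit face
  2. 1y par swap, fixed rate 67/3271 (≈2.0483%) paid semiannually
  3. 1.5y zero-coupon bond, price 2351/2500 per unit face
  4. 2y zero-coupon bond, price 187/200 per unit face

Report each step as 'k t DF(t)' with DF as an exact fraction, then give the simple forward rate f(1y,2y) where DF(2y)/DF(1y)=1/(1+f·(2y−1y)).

1 1/2 9827/10000
2 1 9799/10000
3 3/2 2351/2500
4 2 187/200
f(1y,2y) = ((9799/10000)/(187/200) − 1)/(1) = 449/9350 ≈ 4.8021%

step 1 [0.5y] zero: DF = P = 9827/10000 ≈ 0.982700
step 2 [1y] swap r/2=67/6542: DF=(1 − 67/6542·(0.982700))/(1+67/6542) = 9799/10000 ≈ 0.979900
step 3 [1.5y] zero: DF = P = 2351/2500 ≈ 0.940400
step 4 [2y] zero: DF = P = 187/200 ≈ 0.935000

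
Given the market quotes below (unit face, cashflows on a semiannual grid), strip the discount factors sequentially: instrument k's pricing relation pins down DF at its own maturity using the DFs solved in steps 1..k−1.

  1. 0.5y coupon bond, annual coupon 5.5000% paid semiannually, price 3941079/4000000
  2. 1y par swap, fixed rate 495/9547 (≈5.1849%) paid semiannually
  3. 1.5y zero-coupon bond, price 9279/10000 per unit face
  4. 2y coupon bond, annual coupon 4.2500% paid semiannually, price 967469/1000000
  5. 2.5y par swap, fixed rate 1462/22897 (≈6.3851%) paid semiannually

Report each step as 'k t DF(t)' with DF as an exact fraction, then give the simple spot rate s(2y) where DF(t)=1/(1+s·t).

step 1 [0.5y] bond c/2=11/400: DF=(3941079/4000000 − 11/400·(0))/(1+11/400) = 9589/10000 ≈ 0.958900
step 2 [1y] swap r/2=495/19094: DF=(1 − 495/19094·(0.958900))/(1+495/19094) = 1901/2000 ≈ 0.950500
step 3 [1.5y] zero: DF = P = 9279/10000 ≈ 0.927900
step 4 [2y] bond c/2=17/800: DF=(967469/1000000 − 17/800·(0.958900+0.950500+0.927900))/(1+17/800) = 8883/10000 ≈ 0.888300
step 5 [2.5y] swap r/2=731/22897: DF=(1 − 731/22897·(0.958900+0.950500+0.927900+0.888300))/(1+731/22897) = 4269/5000 ≈ 0.853800

1 1/2 9589/10000
2 1 1901/2000
3 3/2 9279/10000
4 2 8883/10000
5 5/2 4269/5000
s(2y) = (1/(8883/10000) − 1)/(2) = 1117/17766 ≈ 6.2873%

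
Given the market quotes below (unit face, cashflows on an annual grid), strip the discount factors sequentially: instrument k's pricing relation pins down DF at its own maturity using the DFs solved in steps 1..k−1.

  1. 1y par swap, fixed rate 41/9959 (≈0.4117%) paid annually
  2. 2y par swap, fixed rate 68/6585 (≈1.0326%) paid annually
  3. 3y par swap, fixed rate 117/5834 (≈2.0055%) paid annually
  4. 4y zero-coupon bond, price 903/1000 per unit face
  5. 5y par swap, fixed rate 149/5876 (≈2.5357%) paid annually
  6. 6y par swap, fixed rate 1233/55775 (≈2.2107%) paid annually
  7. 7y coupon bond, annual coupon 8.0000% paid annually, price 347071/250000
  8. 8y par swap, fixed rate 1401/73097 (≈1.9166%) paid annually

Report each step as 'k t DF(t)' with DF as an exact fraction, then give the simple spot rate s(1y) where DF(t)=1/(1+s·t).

1 1 9959/10000
2 2 2449/2500
3 3 1883/2000
4 4 903/1000
5 5 1101/1250
6 6 8767/10000
7 7 8723/10000
8 8 8599/10000
s(1y) = (1/(9959/10000) − 1)/(1) = 41/9959 ≈ 0.4117%

step 1 [1y] swap r/1=41/9959: DF=(1 − 41/9959·(0))/(1+41/9959) = 9959/10000 ≈ 0.995900
step 2 [2y] swap r/1=68/6585: DF=(1 − 68/6585·(0.995900))/(1+68/6585) = 2449/2500 ≈ 0.979600
step 3 [3y] swap r/1=117/5834: DF=(1 − 117/5834·(0.995900+0.979600))/(1+117/5834) = 1883/2000 ≈ 0.941500
step 4 [4y] zero: DF = P = 903/1000 ≈ 0.903000
step 5 [5y] swap r/1=149/5876: DF=(1 − 149/5876·(0.995900+0.979600+0.941500+0.903000))/(1+149/5876) = 1101/1250 ≈ 0.880800
step 6 [6y] swap r/1=1233/55775: DF=(1 − 1233/55775·(0.995900+0.979600+0.941500+0.903000+0.880800))/(1+1233/55775) = 8767/10000 ≈ 0.876700
step 7 [7y] bond c/1=2/25: DF=(347071/250000 − 2/25·(0.995900+0.979600+0.941500+0.903000+0.880800+0.876700))/(1+2/25) = 8723/10000 ≈ 0.872300
step 8 [8y] swap r/1=1401/73097: DF=(1 − 1401/73097·(0.995900+0.979600+0.941500+0.903000+0.880800+0.876700+0.872300))/(1+1401/73097) = 8599/10000 ≈ 0.859900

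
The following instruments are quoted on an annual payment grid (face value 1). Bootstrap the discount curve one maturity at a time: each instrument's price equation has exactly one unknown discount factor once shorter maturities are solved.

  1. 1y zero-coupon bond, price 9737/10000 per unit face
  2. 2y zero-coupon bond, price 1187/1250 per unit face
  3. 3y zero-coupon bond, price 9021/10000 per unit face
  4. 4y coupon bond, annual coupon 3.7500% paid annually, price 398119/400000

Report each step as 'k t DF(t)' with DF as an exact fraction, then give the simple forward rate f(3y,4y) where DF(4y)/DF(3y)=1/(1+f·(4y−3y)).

1 1 9737/10000
2 2 1187/1250
3 3 9021/10000
4 4 2143/2500
f(3y,4y) = ((9021/10000)/(2143/2500) − 1)/(1) = 449/8572 ≈ 5.2380%

step 1 [1y] zero: DF = P = 9737/10000 ≈ 0.973700
step 2 [2y] zero: DF = P = 1187/1250 ≈ 0.949600
step 3 [3y] zero: DF = P = 9021/10000 ≈ 0.902100
step 4 [4y] bond c/1=3/80: DF=(398119/400000 − 3/80·(0.973700+0.949600+0.902100))/(1+3/80) = 2143/2500 ≈ 0.857200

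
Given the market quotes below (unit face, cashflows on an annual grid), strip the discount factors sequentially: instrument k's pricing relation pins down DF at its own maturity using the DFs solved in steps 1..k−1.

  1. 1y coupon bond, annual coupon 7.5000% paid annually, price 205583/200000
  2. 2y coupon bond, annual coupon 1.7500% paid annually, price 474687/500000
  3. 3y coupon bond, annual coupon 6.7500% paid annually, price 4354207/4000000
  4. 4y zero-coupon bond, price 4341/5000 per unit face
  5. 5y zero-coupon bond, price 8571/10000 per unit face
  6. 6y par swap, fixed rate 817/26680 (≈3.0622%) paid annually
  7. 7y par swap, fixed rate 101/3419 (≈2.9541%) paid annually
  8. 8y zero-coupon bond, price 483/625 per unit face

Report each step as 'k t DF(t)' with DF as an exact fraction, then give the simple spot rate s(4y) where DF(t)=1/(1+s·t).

step 1 [1y] bond c/1=3/40: DF=(205583/200000 − 3/40·(0))/(1+3/40) = 4781/5000 ≈ 0.956200
step 2 [2y] bond c/1=7/400: DF=(474687/500000 − 7/400·(0.956200))/(1+7/400) = 4583/5000 ≈ 0.916600
step 3 [3y] bond c/1=27/400: DF=(4354207/4000000 − 27/400·(0.956200+0.916600))/(1+27/400) = 9013/10000 ≈ 0.901300
step 4 [4y] zero: DF = P = 4341/5000 ≈ 0.868200
step 5 [5y] zero: DF = P = 8571/10000 ≈ 0.857100
step 6 [6y] swap r/1=817/26680: DF=(1 − 817/26680·(0.956200+0.916600+0.901300+0.868200+0.857100))/(1+817/26680) = 4183/5000 ≈ 0.836600
step 7 [7y] swap r/1=101/3419: DF=(1 − 101/3419·(0.956200+0.916600+0.901300+0.868200+0.857100+0.836600))/(1+101/3419) = 4091/5000 ≈ 0.818200
step 8 [8y] zero: DF = P = 483/625 ≈ 0.772800

1 1 4781/5000
2 2 4583/5000
3 3 9013/10000
4 4 4341/5000
5 5 8571/10000
6 6 4183/5000
7 7 4091/5000
8 8 483/625
s(4y) = (1/(4341/5000) − 1)/(4) = 659/17364 ≈ 3.7952%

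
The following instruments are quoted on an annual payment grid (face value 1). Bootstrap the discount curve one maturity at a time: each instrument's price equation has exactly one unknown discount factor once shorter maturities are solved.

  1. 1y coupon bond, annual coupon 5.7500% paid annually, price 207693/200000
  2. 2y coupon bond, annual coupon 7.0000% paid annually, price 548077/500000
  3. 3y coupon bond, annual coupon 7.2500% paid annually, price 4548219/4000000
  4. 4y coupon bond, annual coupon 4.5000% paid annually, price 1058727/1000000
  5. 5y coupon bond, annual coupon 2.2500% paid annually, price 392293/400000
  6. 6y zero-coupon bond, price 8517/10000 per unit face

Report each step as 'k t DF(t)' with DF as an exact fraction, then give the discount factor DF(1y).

1 1 491/500
2 2 4801/5000
3 3 9289/10000
4 4 1779/2000
5 5 2191/2500
6 6 8517/10000
DF(1y) = 491/500 ≈ 0.982000

step 1 [1y] bond c/1=23/400: DF=(207693/200000 − 23/400·(0))/(1+23/400) = 491/500 ≈ 0.982000
step 2 [2y] bond c/1=7/100: DF=(548077/500000 − 7/100·(0.982000))/(1+7/100) = 4801/5000 ≈ 0.960200
step 3 [3y] bond c/1=29/400: DF=(4548219/4000000 − 29/400·(0.982000+0.960200))/(1+29/400) = 9289/10000 ≈ 0.928900
step 4 [4y] bond c/1=9/200: DF=(1058727/1000000 − 9/200·(0.982000+0.960200+0.928900))/(1+9/200) = 1779/2000 ≈ 0.889500
step 5 [5y] bond c/1=9/400: DF=(392293/400000 − 9/400·(0.982000+0.960200+0.928900+0.889500))/(1+9/400) = 2191/2500 ≈ 0.876400
step 6 [6y] zero: DF = P = 8517/10000 ≈ 0.851700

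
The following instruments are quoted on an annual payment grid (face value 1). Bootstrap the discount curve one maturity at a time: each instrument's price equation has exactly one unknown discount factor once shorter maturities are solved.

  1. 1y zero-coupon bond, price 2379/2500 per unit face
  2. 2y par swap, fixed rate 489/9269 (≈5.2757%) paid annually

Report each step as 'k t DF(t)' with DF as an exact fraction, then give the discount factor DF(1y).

1 1 2379/2500
2 2 4511/5000
DF(1y) = 2379/2500 ≈ 0.951600

step 1 [1y] zero: DF = P = 2379/2500 ≈ 0.951600
step 2 [2y] swap r/1=489/9269: DF=(1 − 489/9269·(0.951600))/(1+489/9269) = 4511/5000 ≈ 0.902200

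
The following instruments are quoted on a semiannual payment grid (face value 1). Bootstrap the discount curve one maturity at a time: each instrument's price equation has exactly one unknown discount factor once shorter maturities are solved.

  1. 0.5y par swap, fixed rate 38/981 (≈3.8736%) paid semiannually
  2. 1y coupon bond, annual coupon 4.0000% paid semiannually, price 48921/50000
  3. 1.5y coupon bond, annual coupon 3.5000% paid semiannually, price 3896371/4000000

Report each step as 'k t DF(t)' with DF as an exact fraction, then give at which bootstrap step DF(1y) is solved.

1 1/2 981/1000
2 1 47/50
3 3/2 9243/10000
DF(1y) is solved at step 2

step 1 [0.5y] swap r/2=19/981: DF=(1 − 19/981·(0))/(1+19/981) = 981/1000 ≈ 0.981000
step 2 [1y] bond c/2=1/50: DF=(48921/50000 − 1/50·(0.981000))/(1+1/50) = 47/50 ≈ 0.940000
step 3 [1.5y] bond c/2=7/400: DF=(3896371/4000000 − 7/400·(0.981000+0.940000))/(1+7/400) = 9243/10000 ≈ 0.924300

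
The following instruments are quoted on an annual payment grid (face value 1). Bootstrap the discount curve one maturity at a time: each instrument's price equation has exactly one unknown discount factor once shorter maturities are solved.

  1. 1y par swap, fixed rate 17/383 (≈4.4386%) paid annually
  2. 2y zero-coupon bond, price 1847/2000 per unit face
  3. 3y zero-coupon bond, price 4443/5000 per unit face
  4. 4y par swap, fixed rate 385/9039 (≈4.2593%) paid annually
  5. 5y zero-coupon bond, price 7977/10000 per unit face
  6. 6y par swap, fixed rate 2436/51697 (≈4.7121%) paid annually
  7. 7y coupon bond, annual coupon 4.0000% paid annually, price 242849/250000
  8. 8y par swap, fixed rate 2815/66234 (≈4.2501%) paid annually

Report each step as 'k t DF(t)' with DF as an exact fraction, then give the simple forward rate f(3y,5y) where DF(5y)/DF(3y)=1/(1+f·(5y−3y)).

step 1 [1y] swap r/1=17/383: DF=(1 − 17/383·(0))/(1+17/383) = 383/400 ≈ 0.957500
step 2 [2y] zero: DF = P = 1847/2000 ≈ 0.923500
step 3 [3y] zero: DF = P = 4443/5000 ≈ 0.888600
step 4 [4y] swap r/1=385/9039: DF=(1 − 385/9039·(0.957500+0.923500+0.888600))/(1+385/9039) = 423/500 ≈ 0.846000
step 5 [5y] zero: DF = P = 7977/10000 ≈ 0.797700
step 6 [6y] swap r/1=2436/51697: DF=(1 − 2436/51697·(0.957500+0.923500+0.888600+0.846000+0.797700))/(1+2436/51697) = 1891/2500 ≈ 0.756400
step 7 [7y] bond c/1=1/25: DF=(242849/250000 − 1/25·(0.957500+0.923500+0.888600+0.846000+0.797700+0.756400))/(1+1/25) = 919/1250 ≈ 0.735200
step 8 [8y] swap r/1=2815/66234: DF=(1 − 2815/66234·(0.957500+0.923500+0.888600+0.846000+0.797700+0.756400+0.735200))/(1+2815/66234) = 1437/2000 ≈ 0.718500

1 1 383/400
2 2 1847/2000
3 3 4443/5000
4 4 423/500
5 5 7977/10000
6 6 1891/2500
7 7 919/1250
8 8 1437/2000
f(3y,5y) = ((4443/5000)/(7977/10000) − 1)/(2) = 303/5318 ≈ 5.6976%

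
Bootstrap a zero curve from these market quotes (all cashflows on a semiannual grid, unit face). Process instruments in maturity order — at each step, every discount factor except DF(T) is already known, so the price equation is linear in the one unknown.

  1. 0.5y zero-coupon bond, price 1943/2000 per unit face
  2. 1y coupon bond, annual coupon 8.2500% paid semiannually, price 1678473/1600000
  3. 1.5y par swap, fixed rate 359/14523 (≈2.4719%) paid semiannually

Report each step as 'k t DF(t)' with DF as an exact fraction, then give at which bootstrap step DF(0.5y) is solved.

1 1/2 1943/2000
2 1 969/1000
3 3/2 9641/10000
DF(0.5y) is solved at step 1

step 1 [0.5y] zero: DF = P = 1943/2000 ≈ 0.971500
step 2 [1y] bond c/2=33/800: DF=(1678473/1600000 − 33/800·(0.971500))/(1+33/800) = 969/1000 ≈ 0.969000
step 3 [1.5y] swap r/2=359/29046: DF=(1 − 359/29046·(0.971500+0.969000))/(1+359/29046) = 9641/10000 ≈ 0.964100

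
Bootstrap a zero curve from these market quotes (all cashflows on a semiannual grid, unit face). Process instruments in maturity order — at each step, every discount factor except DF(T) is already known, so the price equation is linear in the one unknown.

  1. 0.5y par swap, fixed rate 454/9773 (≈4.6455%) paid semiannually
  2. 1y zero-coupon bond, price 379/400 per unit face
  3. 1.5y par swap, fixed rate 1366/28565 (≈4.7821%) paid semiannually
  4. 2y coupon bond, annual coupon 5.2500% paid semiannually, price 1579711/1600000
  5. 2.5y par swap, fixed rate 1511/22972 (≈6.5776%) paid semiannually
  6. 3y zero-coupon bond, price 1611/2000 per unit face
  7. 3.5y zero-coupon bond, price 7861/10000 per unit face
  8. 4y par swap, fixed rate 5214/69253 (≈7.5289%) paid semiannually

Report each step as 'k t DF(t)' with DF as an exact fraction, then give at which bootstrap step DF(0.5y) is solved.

step 1 [0.5y] swap r/2=227/9773: DF=(1 − 227/9773·(0))/(1+227/9773) = 9773/10000 ≈ 0.977300
step 2 [1y] zero: DF = P = 379/400 ≈ 0.947500
step 3 [1.5y] swap r/2=683/28565: DF=(1 − 683/28565·(0.977300+0.947500))/(1+683/28565) = 9317/10000 ≈ 0.931700
step 4 [2y] bond c/2=21/800: DF=(1579711/1600000 − 21/800·(0.977300+0.947500+0.931700))/(1+21/800) = 889/1000 ≈ 0.889000
step 5 [2.5y] swap r/2=1511/45944: DF=(1 − 1511/45944·(0.977300+0.947500+0.931700+0.889000))/(1+1511/45944) = 8489/10000 ≈ 0.848900
step 6 [3y] zero: DF = P = 1611/2000 ≈ 0.805500
step 7 [3.5y] zero: DF = P = 7861/10000 ≈ 0.786100
step 8 [4y] swap r/2=2607/69253: DF=(1 − 2607/69253·(0.977300+0.947500+0.931700+0.889000+0.848900+0.805500+0.786100))/(1+2607/69253) = 7393/10000 ≈ 0.739300

1 1/2 9773/10000
2 1 379/400
3 3/2 9317/10000
4 2 889/1000
5 5/2 8489/10000
6 3 1611/2000
7 7/2 7861/10000
8 4 7393/10000
DF(0.5y) is solved at step 1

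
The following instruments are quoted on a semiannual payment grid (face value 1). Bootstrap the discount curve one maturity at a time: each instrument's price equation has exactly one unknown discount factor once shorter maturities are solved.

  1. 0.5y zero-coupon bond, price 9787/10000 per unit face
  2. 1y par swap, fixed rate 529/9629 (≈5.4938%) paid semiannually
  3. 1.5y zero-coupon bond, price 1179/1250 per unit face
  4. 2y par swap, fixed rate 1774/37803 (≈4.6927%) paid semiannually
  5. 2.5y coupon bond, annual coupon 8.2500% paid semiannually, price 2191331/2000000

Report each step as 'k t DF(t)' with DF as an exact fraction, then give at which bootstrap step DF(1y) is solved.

step 1 [0.5y] zero: DF = P = 9787/10000 ≈ 0.978700
step 2 [1y] swap r/2=529/19258: DF=(1 − 529/19258·(0.978700))/(1+529/19258) = 9471/10000 ≈ 0.947100
step 3 [1.5y] zero: DF = P = 1179/1250 ≈ 0.943200
step 4 [2y] swap r/2=887/37803: DF=(1 − 887/37803·(0.978700+0.947100+0.943200))/(1+887/37803) = 9113/10000 ≈ 0.911300
step 5 [2.5y] bond c/2=33/800: DF=(2191331/2000000 − 33/800·(0.978700+0.947100+0.943200+0.911300))/(1+33/800) = 361/400 ≈ 0.902500

1 1/2 9787/10000
2 1 9471/10000
3 3/2 1179/1250
4 2 9113/10000
5 5/2 361/400
DF(1y) is solved at step 2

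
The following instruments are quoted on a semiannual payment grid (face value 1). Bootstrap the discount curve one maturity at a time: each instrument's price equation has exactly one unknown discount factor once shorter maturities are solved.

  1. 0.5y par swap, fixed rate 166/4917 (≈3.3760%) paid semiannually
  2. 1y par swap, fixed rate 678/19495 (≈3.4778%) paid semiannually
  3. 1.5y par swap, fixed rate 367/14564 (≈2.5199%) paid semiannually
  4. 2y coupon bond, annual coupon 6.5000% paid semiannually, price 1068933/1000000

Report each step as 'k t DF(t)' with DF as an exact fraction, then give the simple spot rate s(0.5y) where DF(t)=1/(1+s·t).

step 1 [0.5y] swap r/2=83/4917: DF=(1 − 83/4917·(0))/(1+83/4917) = 4917/5000 ≈ 0.983400
step 2 [1y] swap r/2=339/19495: DF=(1 − 339/19495·(0.983400))/(1+339/19495) = 9661/10000 ≈ 0.966100
step 3 [1.5y] swap r/2=367/29128: DF=(1 − 367/29128·(0.983400+0.966100))/(1+367/29128) = 9633/10000 ≈ 0.963300
step 4 [2y] bond c/2=13/400: DF=(1068933/1000000 − 13/400·(0.983400+0.966100+0.963300))/(1+13/400) = 2359/2500 ≈ 0.943600

1 1/2 4917/5000
2 1 9661/10000
3 3/2 9633/10000
4 2 2359/2500
s(0.5y) = (1/(4917/5000) − 1)/(1/2) = 166/4917 ≈ 3.3760%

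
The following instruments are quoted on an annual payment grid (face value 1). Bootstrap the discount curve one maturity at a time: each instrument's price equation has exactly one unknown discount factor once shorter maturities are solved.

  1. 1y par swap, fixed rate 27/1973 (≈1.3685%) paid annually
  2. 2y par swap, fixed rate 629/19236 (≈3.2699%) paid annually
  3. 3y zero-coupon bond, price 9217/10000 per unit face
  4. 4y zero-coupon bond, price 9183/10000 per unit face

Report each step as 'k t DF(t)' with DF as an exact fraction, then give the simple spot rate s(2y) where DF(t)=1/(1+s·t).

step 1 [1y] swap r/1=27/1973: DF=(1 − 27/1973·(0))/(1+27/1973) = 1973/2000 ≈ 0.986500
step 2 [2y] swap r/1=629/19236: DF=(1 − 629/19236·(0.986500))/(1+629/19236) = 9371/10000 ≈ 0.937100
step 3 [3y] zero: DF = P = 9217/10000 ≈ 0.921700
step 4 [4y] zero: DF = P = 9183/10000 ≈ 0.918300

1 1 1973/2000
2 2 9371/10000
3 3 9217/10000
4 4 9183/10000
s(2y) = (1/(9371/10000) − 1)/(2) = 629/18742 ≈ 3.3561%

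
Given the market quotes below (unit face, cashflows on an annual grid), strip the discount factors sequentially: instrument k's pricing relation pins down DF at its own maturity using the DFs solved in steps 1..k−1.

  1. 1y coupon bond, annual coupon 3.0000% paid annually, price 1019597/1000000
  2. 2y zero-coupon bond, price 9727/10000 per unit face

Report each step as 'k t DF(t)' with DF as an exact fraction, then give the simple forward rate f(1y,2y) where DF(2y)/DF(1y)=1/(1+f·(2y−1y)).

1 1 9899/10000
2 2 9727/10000
f(1y,2y) = ((9899/10000)/(9727/10000) − 1)/(1) = 172/9727 ≈ 1.7683%

step 1 [1y] bond c/1=3/100: DF=(1019597/1000000 − 3/100·(0))/(1+3/100) = 9899/10000 ≈ 0.989900
step 2 [2y] zero: DF = P = 9727/10000 ≈ 0.972700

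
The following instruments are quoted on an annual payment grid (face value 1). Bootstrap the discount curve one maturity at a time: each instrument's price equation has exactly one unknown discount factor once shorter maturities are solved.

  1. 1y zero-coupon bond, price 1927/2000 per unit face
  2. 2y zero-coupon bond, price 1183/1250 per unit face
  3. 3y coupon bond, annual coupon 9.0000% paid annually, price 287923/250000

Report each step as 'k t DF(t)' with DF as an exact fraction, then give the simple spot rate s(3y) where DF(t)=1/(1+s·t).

1 1 1927/2000
2 2 1183/1250
3 3 8989/10000
s(3y) = (1/(8989/10000) − 1)/(3) = 337/8989 ≈ 3.7490%

step 1 [1y] zero: DF = P = 1927/2000 ≈ 0.963500
step 2 [2y] zero: DF = P = 1183/1250 ≈ 0.946400
step 3 [3y] bond c/1=9/100: DF=(287923/250000 − 9/100·(0.963500+0.946400))/(1+9/100) = 8989/10000 ≈ 0.898900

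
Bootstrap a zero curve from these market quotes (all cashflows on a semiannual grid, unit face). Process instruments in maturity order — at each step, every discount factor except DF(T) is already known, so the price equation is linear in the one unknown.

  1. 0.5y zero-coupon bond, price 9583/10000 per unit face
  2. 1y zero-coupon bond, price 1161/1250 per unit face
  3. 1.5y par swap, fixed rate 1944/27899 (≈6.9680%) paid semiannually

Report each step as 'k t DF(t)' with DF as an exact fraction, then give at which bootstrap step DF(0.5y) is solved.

step 1 [0.5y] zero: DF = P = 9583/10000 ≈ 0.958300
step 2 [1y] zero: DF = P = 1161/1250 ≈ 0.928800
step 3 [1.5y] swap r/2=972/27899: DF=(1 − 972/27899·(0.958300+0.928800))/(1+972/27899) = 2257/2500 ≈ 0.902800

1 1/2 9583/10000
2 1 1161/1250
3 3/2 2257/2500
DF(0.5y) is solved at step 1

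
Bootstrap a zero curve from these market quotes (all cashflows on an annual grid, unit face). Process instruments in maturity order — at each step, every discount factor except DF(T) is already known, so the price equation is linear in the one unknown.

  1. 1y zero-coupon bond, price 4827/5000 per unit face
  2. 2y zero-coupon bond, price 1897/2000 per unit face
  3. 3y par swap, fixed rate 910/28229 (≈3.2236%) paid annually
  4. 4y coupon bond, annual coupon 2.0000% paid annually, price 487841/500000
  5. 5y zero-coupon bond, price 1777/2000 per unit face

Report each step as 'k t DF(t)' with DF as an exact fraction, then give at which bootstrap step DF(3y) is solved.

step 1 [1y] zero: DF = P = 4827/5000 ≈ 0.965400
step 2 [2y] zero: DF = P = 1897/2000 ≈ 0.948500
step 3 [3y] swap r/1=910/28229: DF=(1 − 910/28229·(0.965400+0.948500))/(1+910/28229) = 909/1000 ≈ 0.909000
step 4 [4y] bond c/1=1/50: DF=(487841/500000 − 1/50·(0.965400+0.948500+0.909000))/(1+1/50) = 2253/2500 ≈ 0.901200
step 5 [5y] zero: DF = P = 1777/2000 ≈ 0.888500

1 1 4827/5000
2 2 1897/2000
3 3 909/1000
4 4 2253/2500
5 5 1777/2000
DF(3y) is solved at step 3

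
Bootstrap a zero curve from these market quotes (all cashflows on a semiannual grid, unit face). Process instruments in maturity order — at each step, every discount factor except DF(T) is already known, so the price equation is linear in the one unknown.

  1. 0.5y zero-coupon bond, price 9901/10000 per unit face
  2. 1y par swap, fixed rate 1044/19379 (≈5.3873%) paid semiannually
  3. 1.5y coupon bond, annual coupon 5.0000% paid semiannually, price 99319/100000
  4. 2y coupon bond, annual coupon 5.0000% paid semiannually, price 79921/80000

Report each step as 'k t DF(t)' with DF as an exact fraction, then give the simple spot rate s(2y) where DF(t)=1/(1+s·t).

1 1/2 9901/10000
2 1 4739/5000
3 3/2 9217/10000
4 2 9049/10000
s(2y) = (1/(9049/10000) − 1)/(2) = 951/18098 ≈ 5.2547%

step 1 [0.5y] zero: DF = P = 9901/10000 ≈ 0.990100
step 2 [1y] swap r/2=522/19379: DF=(1 − 522/19379·(0.990100))/(1+522/19379) = 4739/5000 ≈ 0.947800
step 3 [1.5y] bond c/2=1/40: DF=(99319/100000 − 1/40·(0.990100+0.947800))/(1+1/40) = 9217/10000 ≈ 0.921700
step 4 [2y] bond c/2=1/40: DF=(79921/80000 − 1/40·(0.990100+0.947800+0.921700))/(1+1/40) = 9049/10000 ≈ 0.904900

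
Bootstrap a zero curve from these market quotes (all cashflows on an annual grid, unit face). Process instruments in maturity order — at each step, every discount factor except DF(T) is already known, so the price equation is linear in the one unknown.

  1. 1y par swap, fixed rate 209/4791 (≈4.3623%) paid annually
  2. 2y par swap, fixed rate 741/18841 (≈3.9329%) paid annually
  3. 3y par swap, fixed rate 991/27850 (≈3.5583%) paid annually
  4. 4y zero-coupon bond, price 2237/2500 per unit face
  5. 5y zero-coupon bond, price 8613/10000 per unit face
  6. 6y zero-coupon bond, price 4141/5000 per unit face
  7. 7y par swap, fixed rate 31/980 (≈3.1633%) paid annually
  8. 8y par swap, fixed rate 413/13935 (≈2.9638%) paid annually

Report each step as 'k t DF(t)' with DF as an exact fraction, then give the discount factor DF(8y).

1 1 4791/5000
2 2 9259/10000
3 3 9009/10000
4 4 2237/2500
5 5 8613/10000
6 6 4141/5000
7 7 8047/10000
8 8 1587/2000
DF(8y) = 1587/2000 ≈ 0.793500

step 1 [1y] swap r/1=209/4791: DF=(1 − 209/4791·(0))/(1+209/4791) = 4791/5000 ≈ 0.958200
step 2 [2y] swap r/1=741/18841: DF=(1 − 741/18841·(0.958200))/(1+741/18841) = 9259/10000 ≈ 0.925900
step 3 [3y] swap r/1=991/27850: DF=(1 − 991/27850·(0.958200+0.925900))/(1+991/27850) = 9009/10000 ≈ 0.900900
step 4 [4y] zero: DF = P = 2237/2500 ≈ 0.894800
step 5 [5y] zero: DF = P = 8613/10000 ≈ 0.861300
step 6 [6y] zero: DF = P = 4141/5000 ≈ 0.828200
step 7 [7y] swap r/1=31/980: DF=(1 − 31/980·(0.958200+0.925900+0.900900+0.894800+0.861300+0.828200))/(1+31/980) = 8047/10000 ≈ 0.804700
step 8 [8y] swap r/1=413/13935: DF=(1 − 413/13935·(0.958200+0.925900+0.900900+0.894800+0.861300+0.828200+0.804700))/(1+413/13935) = 1587/2000 ≈ 0.793500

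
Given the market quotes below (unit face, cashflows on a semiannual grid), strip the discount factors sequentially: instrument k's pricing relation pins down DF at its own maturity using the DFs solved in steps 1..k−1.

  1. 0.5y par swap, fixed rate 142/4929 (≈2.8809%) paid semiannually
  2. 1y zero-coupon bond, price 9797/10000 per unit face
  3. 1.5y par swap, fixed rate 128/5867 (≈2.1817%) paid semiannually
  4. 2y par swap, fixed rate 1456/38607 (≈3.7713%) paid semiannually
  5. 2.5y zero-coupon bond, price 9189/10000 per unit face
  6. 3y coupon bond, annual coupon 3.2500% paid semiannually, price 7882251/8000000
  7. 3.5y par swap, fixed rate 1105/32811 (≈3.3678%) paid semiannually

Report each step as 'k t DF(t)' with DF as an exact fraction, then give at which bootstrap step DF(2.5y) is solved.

1 1/2 4929/5000
2 1 9797/10000
3 3/2 121/125
4 2 1159/1250
5 5/2 9189/10000
6 3 8931/10000
7 7/2 1779/2000
DF(2.5y) is solved at step 5

step 1 [0.5y] swap r/2=71/4929: DF=(1 − 71/4929·(0))/(1+71/4929) = 4929/5000 ≈ 0.985800
step 2 [1y] zero: DF = P = 9797/10000 ≈ 0.979700
step 3 [1.5y] swap r/2=64/5867: DF=(1 − 64/5867·(0.985800+0.979700))/(1+64/5867) = 121/125 ≈ 0.968000
step 4 [2y] swap r/2=728/38607: DF=(1 − 728/38607·(0.985800+0.979700+0.968000))/(1+728/38607) = 1159/1250 ≈ 0.927200
step 5 [2.5y] zero: DF = P = 9189/10000 ≈ 0.918900
step 6 [3y] bond c/2=13/800: DF=(7882251/8000000 − 13/800·(0.985800+0.979700+0.968000+0.927200+0.918900))/(1+13/800) = 8931/10000 ≈ 0.893100
step 7 [3.5y] swap r/2=1105/65622: DF=(1 − 1105/65622·(0.985800+0.979700+0.968000+0.927200+0.918900+0.893100))/(1+1105/65622) = 1779/2000 ≈ 0.889500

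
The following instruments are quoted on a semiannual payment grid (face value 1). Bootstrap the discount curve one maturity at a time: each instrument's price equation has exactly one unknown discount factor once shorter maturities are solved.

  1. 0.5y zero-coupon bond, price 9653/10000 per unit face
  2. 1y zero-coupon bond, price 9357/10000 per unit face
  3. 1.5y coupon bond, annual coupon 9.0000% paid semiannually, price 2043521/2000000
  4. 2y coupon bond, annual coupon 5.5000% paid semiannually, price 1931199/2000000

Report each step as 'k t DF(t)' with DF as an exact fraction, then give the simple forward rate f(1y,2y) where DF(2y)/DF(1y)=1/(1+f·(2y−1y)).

step 1 [0.5y] zero: DF = P = 9653/10000 ≈ 0.965300
step 2 [1y] zero: DF = P = 9357/10000 ≈ 0.935700
step 3 [1.5y] bond c/2=9/200: DF=(2043521/2000000 − 9/200·(0.965300+0.935700))/(1+9/200) = 8959/10000 ≈ 0.895900
step 4 [2y] bond c/2=11/400: DF=(1931199/2000000 − 11/400·(0.965300+0.935700+0.895900))/(1+11/400) = 8649/10000 ≈ 0.864900

1 1/2 9653/10000
2 1 9357/10000
3 3/2 8959/10000
4 2 8649/10000
f(1y,2y) = ((9357/10000)/(8649/10000) − 1)/(1) = 236/2883 ≈ 8.1859%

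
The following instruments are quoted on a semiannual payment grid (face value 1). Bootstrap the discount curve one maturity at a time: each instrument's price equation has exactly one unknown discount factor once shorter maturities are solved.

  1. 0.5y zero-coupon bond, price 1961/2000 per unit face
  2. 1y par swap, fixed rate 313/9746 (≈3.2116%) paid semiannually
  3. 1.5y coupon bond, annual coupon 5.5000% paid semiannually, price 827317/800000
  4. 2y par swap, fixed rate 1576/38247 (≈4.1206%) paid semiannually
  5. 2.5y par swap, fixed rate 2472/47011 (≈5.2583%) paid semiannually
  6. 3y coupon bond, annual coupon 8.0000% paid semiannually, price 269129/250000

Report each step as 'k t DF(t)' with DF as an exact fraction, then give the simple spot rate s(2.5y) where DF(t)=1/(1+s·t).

step 1 [0.5y] zero: DF = P = 1961/2000 ≈ 0.980500
step 2 [1y] swap r/2=313/19492: DF=(1 − 313/19492·(0.980500))/(1+313/19492) = 9687/10000 ≈ 0.968700
step 3 [1.5y] bond c/2=11/400: DF=(827317/800000 − 11/400·(0.980500+0.968700))/(1+11/400) = 9543/10000 ≈ 0.954300
step 4 [2y] swap r/2=788/38247: DF=(1 − 788/38247·(0.980500+0.968700+0.954300))/(1+788/38247) = 2303/2500 ≈ 0.921200
step 5 [2.5y] swap r/2=1236/47011: DF=(1 − 1236/47011·(0.980500+0.968700+0.954300+0.921200))/(1+1236/47011) = 2191/2500 ≈ 0.876400
step 6 [3y] bond c/2=1/25: DF=(269129/250000 − 1/25·(0.980500+0.968700+0.954300+0.921200+0.876400))/(1+1/25) = 8543/10000 ≈ 0.854300

1 1/2 1961/2000
2 1 9687/10000
3 3/2 9543/10000
4 2 2303/2500
5 5/2 2191/2500
6 3 8543/10000
s(2.5y) = (1/(2191/2500) − 1)/(5/2) = 618/10955 ≈ 5.6413%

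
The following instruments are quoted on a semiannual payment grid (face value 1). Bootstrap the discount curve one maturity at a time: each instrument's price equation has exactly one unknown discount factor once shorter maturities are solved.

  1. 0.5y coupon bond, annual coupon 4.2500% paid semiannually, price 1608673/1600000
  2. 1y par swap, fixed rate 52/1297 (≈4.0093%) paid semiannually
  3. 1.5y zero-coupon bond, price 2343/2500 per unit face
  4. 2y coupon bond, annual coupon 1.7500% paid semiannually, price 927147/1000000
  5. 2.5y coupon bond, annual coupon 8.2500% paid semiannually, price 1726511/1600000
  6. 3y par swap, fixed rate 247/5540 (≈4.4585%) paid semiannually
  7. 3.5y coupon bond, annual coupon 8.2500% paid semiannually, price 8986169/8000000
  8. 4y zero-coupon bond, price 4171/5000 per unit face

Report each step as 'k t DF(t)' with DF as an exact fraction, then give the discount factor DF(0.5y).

1 1/2 1969/2000
2 1 961/1000
3 3/2 2343/2500
4 2 8941/10000
5 5/2 8867/10000
6 3 1753/2000
7 7/2 8593/10000
8 4 4171/5000
DF(0.5y) = 1969/2000 ≈ 0.984500

step 1 [0.5y] bond c/2=17/800: DF=(1608673/1600000 − 17/800·(0))/(1+17/800) = 1969/2000 ≈ 0.984500
step 2 [1y] swap r/2=26/1297: DF=(1 − 26/1297·(0.984500))/(1+26/1297) = 961/1000 ≈ 0.961000
step 3 [1.5y] zero: DF = P = 2343/2500 ≈ 0.937200
step 4 [2y] bond c/2=7/800: DF=(927147/1000000 − 7/800·(0.984500+0.961000+0.937200))/(1+7/800) = 8941/10000 ≈ 0.894100
step 5 [2.5y] bond c/2=33/800: DF=(1726511/1600000 − 33/800·(0.984500+0.961000+0.937200+0.894100))/(1+33/800) = 8867/10000 ≈ 0.886700
step 6 [3y] swap r/2=247/11080: DF=(1 − 247/11080·(0.984500+0.961000+0.937200+0.894100+0.886700))/(1+247/11080) = 1753/2000 ≈ 0.876500
step 7 [3.5y] bond c/2=33/800: DF=(8986169/8000000 − 33/800·(0.984500+0.961000+0.937200+0.894100+0.886700+0.876500))/(1+33/800) = 8593/10000 ≈ 0.859300
step 8 [4y] zero: DF = P = 4171/5000 ≈ 0.834200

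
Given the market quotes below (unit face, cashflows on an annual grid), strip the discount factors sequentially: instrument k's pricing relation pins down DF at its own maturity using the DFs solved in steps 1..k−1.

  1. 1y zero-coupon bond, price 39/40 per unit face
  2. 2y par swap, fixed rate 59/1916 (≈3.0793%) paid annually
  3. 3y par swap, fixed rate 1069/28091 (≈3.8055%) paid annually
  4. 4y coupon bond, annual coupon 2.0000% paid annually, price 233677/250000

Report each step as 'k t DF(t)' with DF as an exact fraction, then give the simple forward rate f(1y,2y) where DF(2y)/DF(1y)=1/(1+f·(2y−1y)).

step 1 [1y] zero: DF = P = 39/40 ≈ 0.975000
step 2 [2y] swap r/1=59/1916: DF=(1 − 59/1916·(0.975000))/(1+59/1916) = 941/1000 ≈ 0.941000
step 3 [3y] swap r/1=1069/28091: DF=(1 − 1069/28091·(0.975000+0.941000))/(1+1069/28091) = 8931/10000 ≈ 0.893100
step 4 [4y] bond c/1=1/50: DF=(233677/250000 − 1/50·(0.975000+0.941000+0.893100))/(1+1/50) = 8613/10000 ≈ 0.861300

1 1 39/40
2 2 941/1000
3 3 8931/10000
4 4 8613/10000
f(1y,2y) = ((39/40)/(941/1000) − 1)/(1) = 34/941 ≈ 3.6132%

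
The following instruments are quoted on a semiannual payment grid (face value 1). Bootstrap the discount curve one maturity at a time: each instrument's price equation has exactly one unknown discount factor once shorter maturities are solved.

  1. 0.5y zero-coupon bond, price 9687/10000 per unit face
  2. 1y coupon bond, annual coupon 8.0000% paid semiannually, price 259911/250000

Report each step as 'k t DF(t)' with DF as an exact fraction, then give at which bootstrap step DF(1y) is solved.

1 1/2 9687/10000
2 1 1203/1250
DF(1y) is solved at step 2

step 1 [0.5y] zero: DF = P = 9687/10000 ≈ 0.968700
step 2 [1y] bond c/2=1/25: DF=(259911/250000 − 1/25·(0.968700))/(1+1/25) = 1203/1250 ≈ 0.962400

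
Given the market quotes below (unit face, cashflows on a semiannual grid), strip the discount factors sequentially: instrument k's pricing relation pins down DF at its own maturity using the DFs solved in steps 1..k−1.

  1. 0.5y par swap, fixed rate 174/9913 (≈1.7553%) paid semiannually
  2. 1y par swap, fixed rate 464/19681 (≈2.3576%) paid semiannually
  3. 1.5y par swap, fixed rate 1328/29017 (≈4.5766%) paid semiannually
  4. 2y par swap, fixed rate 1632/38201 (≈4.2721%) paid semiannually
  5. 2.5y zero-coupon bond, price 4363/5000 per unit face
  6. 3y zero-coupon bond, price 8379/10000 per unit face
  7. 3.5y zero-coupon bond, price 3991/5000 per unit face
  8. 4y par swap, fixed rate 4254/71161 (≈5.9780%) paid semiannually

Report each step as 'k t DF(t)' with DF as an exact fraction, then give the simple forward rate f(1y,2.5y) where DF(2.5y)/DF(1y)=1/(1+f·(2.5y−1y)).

step 1 [0.5y] swap r/2=87/9913: DF=(1 − 87/9913·(0))/(1+87/9913) = 9913/10000 ≈ 0.991300
step 2 [1y] swap r/2=232/19681: DF=(1 − 232/19681·(0.991300))/(1+232/19681) = 1221/1250 ≈ 0.976800
step 3 [1.5y] swap r/2=664/29017: DF=(1 − 664/29017·(0.991300+0.976800))/(1+664/29017) = 1167/1250 ≈ 0.933600
step 4 [2y] swap r/2=816/38201: DF=(1 − 816/38201·(0.991300+0.976800+0.933600))/(1+816/38201) = 574/625 ≈ 0.918400
step 5 [2.5y] zero: DF = P = 4363/5000 ≈ 0.872600
step 6 [3y] zero: DF = P = 8379/10000 ≈ 0.837900
step 7 [3.5y] zero: DF = P = 3991/5000 ≈ 0.798200
step 8 [4y] swap r/2=2127/71161: DF=(1 − 2127/71161·(0.991300+0.976800+0.933600+0.918400+0.872600+0.837900+0.798200))/(1+2127/71161) = 7873/10000 ≈ 0.787300

1 1/2 9913/10000
2 1 1221/1250
3 3/2 1167/1250
4 2 574/625
5 5/2 4363/5000
6 3 8379/10000
7 7/2 3991/5000
8 4 7873/10000
f(1y,2.5y) = ((1221/1250)/(4363/5000) − 1)/(3/2) = 1042/13089 ≈ 7.9609%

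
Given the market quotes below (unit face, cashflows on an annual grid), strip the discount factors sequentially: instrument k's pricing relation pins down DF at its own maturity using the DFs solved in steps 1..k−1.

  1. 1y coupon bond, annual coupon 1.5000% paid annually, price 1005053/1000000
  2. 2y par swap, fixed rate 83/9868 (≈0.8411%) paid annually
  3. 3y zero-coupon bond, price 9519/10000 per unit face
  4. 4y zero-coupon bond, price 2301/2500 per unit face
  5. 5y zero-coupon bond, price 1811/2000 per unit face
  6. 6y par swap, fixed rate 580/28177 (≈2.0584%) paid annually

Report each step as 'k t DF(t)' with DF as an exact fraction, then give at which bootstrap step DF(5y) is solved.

step 1 [1y] bond c/1=3/200: DF=(1005053/1000000 − 3/200·(0))/(1+3/200) = 4951/5000 ≈ 0.990200
step 2 [2y] swap r/1=83/9868: DF=(1 − 83/9868·(0.990200))/(1+83/9868) = 4917/5000 ≈ 0.983400
step 3 [3y] zero: DF = P = 9519/10000 ≈ 0.951900
step 4 [4y] zero: DF = P = 2301/2500 ≈ 0.920400
step 5 [5y] zero: DF = P = 1811/2000 ≈ 0.905500
step 6 [6y] swap r/1=580/28177: DF=(1 − 580/28177·(0.990200+0.983400+0.951900+0.920400+0.905500))/(1+580/28177) = 221/250 ≈ 0.884000

1 1 4951/5000
2 2 4917/5000
3 3 9519/10000
4 4 2301/2500
5 5 1811/2000
6 6 221/250
DF(5y) is solved at step 5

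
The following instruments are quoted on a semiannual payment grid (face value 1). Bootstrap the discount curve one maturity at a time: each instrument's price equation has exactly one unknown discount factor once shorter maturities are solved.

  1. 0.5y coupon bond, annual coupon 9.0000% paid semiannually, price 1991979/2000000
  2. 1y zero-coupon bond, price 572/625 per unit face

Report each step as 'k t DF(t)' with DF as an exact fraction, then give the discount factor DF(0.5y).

step 1 [0.5y] bond c/2=9/200: DF=(1991979/2000000 − 9/200·(0))/(1+9/200) = 9531/10000 ≈ 0.953100
step 2 [1y] zero: DF = P = 572/625 ≈ 0.915200

1 1/2 9531/10000
2 1 572/625
DF(0.5y) = 9531/10000 ≈ 0.953100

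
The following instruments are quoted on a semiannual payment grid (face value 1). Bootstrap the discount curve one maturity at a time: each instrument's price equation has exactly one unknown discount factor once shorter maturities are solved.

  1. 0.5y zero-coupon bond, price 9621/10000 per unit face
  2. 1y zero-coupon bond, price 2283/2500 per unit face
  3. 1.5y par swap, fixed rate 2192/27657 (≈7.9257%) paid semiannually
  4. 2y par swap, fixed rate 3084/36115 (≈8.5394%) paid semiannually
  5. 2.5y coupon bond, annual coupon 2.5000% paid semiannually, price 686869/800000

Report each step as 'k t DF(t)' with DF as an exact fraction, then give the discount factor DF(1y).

1 1/2 9621/10000
2 1 2283/2500
3 3/2 1113/1250
4 2 4229/5000
5 5/2 4017/5000
DF(1y) = 2283/2500 ≈ 0.913200

step 1 [0.5y] zero: DF = P = 9621/10000 ≈ 0.962100
step 2 [1y] zero: DF = P = 2283/2500 ≈ 0.913200
step 3 [1.5y] swap r/2=1096/27657: DF=(1 − 1096/27657·(0.962100+0.913200))/(1+1096/27657) = 1113/1250 ≈ 0.890400
step 4 [2y] swap r/2=1542/36115: DF=(1 − 1542/36115·(0.962100+0.913200+0.890400))/(1+1542/36115) = 4229/5000 ≈ 0.845800
step 5 [2.5y] bond c/2=1/80: DF=(686869/800000 − 1/80·(0.962100+0.913200+0.890400+0.845800))/(1+1/80) = 4017/5000 ≈ 0.803400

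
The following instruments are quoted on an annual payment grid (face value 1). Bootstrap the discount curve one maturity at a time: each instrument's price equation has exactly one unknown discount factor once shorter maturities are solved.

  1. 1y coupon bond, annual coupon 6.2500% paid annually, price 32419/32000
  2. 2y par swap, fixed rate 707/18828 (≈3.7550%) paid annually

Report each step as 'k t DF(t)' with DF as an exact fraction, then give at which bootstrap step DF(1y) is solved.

step 1 [1y] bond c/1=1/16: DF=(32419/32000 − 1/16·(0))/(1+1/16) = 1907/2000 ≈ 0.953500
step 2 [2y] swap r/1=707/18828: DF=(1 − 707/18828·(0.953500))/(1+707/18828) = 9293/10000 ≈ 0.929300

1 1 1907/2000
2 2 9293/10000
DF(1y) is solved at step 1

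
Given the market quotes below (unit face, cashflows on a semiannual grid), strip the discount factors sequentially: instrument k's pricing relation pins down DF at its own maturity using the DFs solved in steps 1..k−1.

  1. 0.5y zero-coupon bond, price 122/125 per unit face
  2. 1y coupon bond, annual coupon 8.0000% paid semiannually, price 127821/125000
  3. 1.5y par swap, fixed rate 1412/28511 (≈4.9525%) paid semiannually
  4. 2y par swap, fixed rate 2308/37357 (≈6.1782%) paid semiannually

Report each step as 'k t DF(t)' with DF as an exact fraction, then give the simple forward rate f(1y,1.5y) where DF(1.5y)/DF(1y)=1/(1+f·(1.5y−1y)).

1 1/2 122/125
2 1 9457/10000
3 3/2 4647/5000
4 2 4423/5000
f(1y,1.5y) = ((9457/10000)/(4647/5000) − 1)/(1/2) = 163/4647 ≈ 3.5076%

step 1 [0.5y] zero: DF = P = 122/125 ≈ 0.976000
step 2 [1y] bond c/2=1/25: DF=(127821/125000 − 1/25·(0.976000))/(1+1/25) = 9457/10000 ≈ 0.945700
step 3 [1.5y] swap r/2=706/28511: DF=(1 − 706/28511·(0.976000+0.945700))/(1+706/28511) = 4647/5000 ≈ 0.929400
step 4 [2y] swap r/2=1154/37357: DF=(1 − 1154/37357·(0.976000+0.945700+0.929400))/(1+1154/37357) = 4423/5000 ≈ 0.884600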